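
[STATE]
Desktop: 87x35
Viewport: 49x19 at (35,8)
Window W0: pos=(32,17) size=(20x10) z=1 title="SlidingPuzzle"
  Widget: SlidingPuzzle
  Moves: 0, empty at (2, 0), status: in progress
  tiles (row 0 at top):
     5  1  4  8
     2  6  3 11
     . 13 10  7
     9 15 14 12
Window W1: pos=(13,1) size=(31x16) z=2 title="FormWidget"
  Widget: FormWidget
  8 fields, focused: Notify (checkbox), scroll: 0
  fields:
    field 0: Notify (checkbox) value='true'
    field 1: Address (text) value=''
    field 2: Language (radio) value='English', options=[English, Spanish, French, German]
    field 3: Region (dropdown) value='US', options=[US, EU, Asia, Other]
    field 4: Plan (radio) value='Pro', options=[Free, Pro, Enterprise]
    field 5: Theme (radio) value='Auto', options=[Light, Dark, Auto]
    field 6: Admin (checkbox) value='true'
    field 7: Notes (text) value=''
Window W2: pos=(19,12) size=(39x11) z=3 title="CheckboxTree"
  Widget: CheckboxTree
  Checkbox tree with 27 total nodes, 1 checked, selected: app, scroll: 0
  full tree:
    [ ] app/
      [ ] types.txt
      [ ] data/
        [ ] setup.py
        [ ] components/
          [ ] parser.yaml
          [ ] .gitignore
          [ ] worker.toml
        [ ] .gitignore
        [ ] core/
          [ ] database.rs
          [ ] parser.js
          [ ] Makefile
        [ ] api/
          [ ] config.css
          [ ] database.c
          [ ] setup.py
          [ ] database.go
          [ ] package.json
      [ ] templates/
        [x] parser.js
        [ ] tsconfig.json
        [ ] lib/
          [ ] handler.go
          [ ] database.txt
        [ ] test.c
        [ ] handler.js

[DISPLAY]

e  (●) P┃                                        
ht  ( ) ┃                                        
        ┃                                        
       ]┃                                        
━━━━━━━━━━━━━━━━━━━━━━┓                          
                      ┃                          
──────────────────────┨                          
                      ┃                          
t                     ┃                          
                      ┃                          
py                    ┃                          
ents/                 ┃                          
er.yaml               ┃                          
ignore                ┃                          
━━━━━━━━━━━━━━━━━━━━━━┛                          
 2 │  6 │  3 │ 1┃                                
───┼────┼────┼──┃                                
   │ 13 │ 10 │  ┃                                
━━━━━━━━━━━━━━━━┛                                


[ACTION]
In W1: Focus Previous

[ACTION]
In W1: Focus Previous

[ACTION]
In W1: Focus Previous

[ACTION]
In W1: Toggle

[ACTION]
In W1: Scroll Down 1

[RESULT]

ht  ( ) ┃                                        
        ┃                                        
       ]┃                                        
        ┃                                        
━━━━━━━━━━━━━━━━━━━━━━┓                          
                      ┃                          
──────────────────────┨                          
                      ┃                          
t                     ┃                          
                      ┃                          
py                    ┃                          
ents/                 ┃                          
er.yaml               ┃                          
ignore                ┃                          
━━━━━━━━━━━━━━━━━━━━━━┛                          
 2 │  6 │  3 │ 1┃                                
───┼────┼────┼──┃                                
   │ 13 │ 10 │  ┃                                
━━━━━━━━━━━━━━━━┛                                


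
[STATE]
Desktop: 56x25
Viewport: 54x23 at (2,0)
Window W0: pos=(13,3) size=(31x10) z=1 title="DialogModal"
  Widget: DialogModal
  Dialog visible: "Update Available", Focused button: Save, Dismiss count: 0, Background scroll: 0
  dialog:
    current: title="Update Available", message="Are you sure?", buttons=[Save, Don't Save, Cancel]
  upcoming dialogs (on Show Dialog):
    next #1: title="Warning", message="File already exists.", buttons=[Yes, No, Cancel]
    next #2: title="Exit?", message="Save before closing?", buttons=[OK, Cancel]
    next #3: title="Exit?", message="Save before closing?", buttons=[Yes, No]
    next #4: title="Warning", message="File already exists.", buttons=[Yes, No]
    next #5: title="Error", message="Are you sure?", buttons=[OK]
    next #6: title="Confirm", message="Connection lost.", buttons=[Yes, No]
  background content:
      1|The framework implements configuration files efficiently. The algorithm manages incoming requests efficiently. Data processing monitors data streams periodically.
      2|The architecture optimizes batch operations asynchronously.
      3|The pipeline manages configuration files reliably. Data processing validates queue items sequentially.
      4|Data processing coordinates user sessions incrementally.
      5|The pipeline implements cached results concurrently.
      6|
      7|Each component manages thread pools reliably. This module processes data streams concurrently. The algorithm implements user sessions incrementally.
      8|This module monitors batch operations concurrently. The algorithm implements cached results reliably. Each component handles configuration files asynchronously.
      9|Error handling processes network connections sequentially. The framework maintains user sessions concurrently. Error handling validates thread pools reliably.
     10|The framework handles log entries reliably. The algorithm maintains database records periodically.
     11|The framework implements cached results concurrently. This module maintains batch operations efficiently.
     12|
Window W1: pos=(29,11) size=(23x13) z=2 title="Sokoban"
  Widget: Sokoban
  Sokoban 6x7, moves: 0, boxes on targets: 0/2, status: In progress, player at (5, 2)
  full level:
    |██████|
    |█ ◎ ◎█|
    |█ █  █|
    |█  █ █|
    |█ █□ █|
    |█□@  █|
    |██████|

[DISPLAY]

                                                      
                                                      
                                                      
           ┏━━━━━━━━━━━━━━━━━━━━━━━━━━━━━┓            
           ┃ DialogModal                 ┃            
           ┠─────────────────────────────┨            
           ┃Th┌───────────────────────┐nf┃            
           ┃Th│    Update Available   │ba┃            
           ┃Th│     Are you sure?     │ur┃            
           ┃Da│[Save]  Don't Save   Ca│ u┃            
           ┃Th└───────────────────────┘he┃            
           ┃               ┏━━━━━━━━━━━━━━━━━━━━━┓    
           ┗━━━━━━━━━━━━━━━┃ Sokoban             ┃    
                           ┠─────────────────────┨    
                           ┃██████               ┃    
                           ┃█ ◎ ◎█               ┃    
                           ┃█ █  █               ┃    
                           ┃█  █ █               ┃    
                           ┃█ █□ █               ┃    
                           ┃█□@  █               ┃    
                           ┃██████               ┃    
                           ┃Moves: 0  0/2        ┃    
                           ┃                     ┃    


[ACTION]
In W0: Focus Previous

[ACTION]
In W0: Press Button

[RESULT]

                                                      
                                                      
                                                      
           ┏━━━━━━━━━━━━━━━━━━━━━━━━━━━━━┓            
           ┃ DialogModal                 ┃            
           ┠─────────────────────────────┨            
           ┃The framework implements conf┃            
           ┃The architecture optimizes ba┃            
           ┃The pipeline manages configur┃            
           ┃Data processing coordinates u┃            
           ┃The pipeline implements cache┃            
           ┃               ┏━━━━━━━━━━━━━━━━━━━━━┓    
           ┗━━━━━━━━━━━━━━━┃ Sokoban             ┃    
                           ┠─────────────────────┨    
                           ┃██████               ┃    
                           ┃█ ◎ ◎█               ┃    
                           ┃█ █  █               ┃    
                           ┃█  █ █               ┃    
                           ┃█ █□ █               ┃    
                           ┃█□@  █               ┃    
                           ┃██████               ┃    
                           ┃Moves: 0  0/2        ┃    
                           ┃                     ┃    


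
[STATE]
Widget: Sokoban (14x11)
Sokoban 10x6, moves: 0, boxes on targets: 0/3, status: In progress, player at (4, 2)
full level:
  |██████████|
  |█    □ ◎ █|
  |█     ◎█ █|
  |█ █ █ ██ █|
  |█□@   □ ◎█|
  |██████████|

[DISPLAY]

██████████    
█    □ ◎ █    
█     ◎█ █    
█ █ █ ██ █    
█□@   □ ◎█    
██████████    
Moves: 0  0/3 
              
              
              
              


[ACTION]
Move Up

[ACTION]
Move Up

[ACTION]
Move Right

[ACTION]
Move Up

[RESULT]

██████████    
█    □ ◎ █    
█     ◎█ █    
█ █@█ ██ █    
█□    □ ◎█    
██████████    
Moves: 2  0/3 
              
              
              
              


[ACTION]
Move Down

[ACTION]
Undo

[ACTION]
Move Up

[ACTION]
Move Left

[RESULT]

██████████    
█    □ ◎ █    
█ @   ◎█ █    
█ █ █ ██ █    
█□    □ ◎█    
██████████    
Moves: 4  0/3 
              
              
              
              


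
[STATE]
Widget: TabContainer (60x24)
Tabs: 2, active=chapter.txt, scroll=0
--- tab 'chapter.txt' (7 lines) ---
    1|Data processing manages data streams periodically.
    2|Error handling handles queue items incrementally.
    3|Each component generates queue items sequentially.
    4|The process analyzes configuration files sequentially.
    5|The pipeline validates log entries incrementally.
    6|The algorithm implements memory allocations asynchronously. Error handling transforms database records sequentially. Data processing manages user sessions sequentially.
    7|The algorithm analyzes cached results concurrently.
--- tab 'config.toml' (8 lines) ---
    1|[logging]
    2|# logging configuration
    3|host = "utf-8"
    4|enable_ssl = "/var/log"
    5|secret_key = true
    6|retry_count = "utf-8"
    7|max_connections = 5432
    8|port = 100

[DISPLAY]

[chapter.txt]│ config.toml                                  
────────────────────────────────────────────────────────────
Data processing manages data streams periodically.          
Error handling handles queue items incrementally.           
Each component generates queue items sequentially.          
The process analyzes configuration files sequentially.      
The pipeline validates log entries incrementally.           
The algorithm implements memory allocations asynchronously. 
The algorithm analyzes cached results concurrently.         
                                                            
                                                            
                                                            
                                                            
                                                            
                                                            
                                                            
                                                            
                                                            
                                                            
                                                            
                                                            
                                                            
                                                            
                                                            


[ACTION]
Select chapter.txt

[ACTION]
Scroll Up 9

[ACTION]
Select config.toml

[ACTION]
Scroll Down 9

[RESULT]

 chapter.txt │[config.toml]                                 
────────────────────────────────────────────────────────────
port = 100                                                  
                                                            
                                                            
                                                            
                                                            
                                                            
                                                            
                                                            
                                                            
                                                            
                                                            
                                                            
                                                            
                                                            
                                                            
                                                            
                                                            
                                                            
                                                            
                                                            
                                                            
                                                            


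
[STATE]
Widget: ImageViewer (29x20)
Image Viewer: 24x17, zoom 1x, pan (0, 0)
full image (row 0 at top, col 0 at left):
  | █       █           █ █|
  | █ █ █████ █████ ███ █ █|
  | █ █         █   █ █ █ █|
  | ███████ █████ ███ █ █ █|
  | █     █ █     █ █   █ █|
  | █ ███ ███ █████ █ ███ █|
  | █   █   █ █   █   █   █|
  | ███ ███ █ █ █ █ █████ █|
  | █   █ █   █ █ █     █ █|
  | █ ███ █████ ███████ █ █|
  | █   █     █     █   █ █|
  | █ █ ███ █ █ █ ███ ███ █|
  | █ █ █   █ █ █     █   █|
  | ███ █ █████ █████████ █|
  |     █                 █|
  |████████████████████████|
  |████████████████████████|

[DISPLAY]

 █       █           █ █     
 █ █ █████ █████ ███ █ █     
 █ █         █   █ █ █ █     
 ███████ █████ ███ █ █ █     
 █     █ █     █ █   █ █     
 █ ███ ███ █████ █ ███ █     
 █   █   █ █   █   █   █     
 ███ ███ █ █ █ █ █████ █     
 █   █ █   █ █ █     █ █     
 █ ███ █████ ███████ █ █     
 █   █     █     █   █ █     
 █ █ ███ █ █ █ ███ ███ █     
 █ █ █   █ █ █     █   █     
 ███ █ █████ █████████ █     
     █                 █     
████████████████████████     
████████████████████████     
                             
                             
                             


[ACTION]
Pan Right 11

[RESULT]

          █ █                
█████ ███ █ █                
  █   █ █ █ █                
███ ███ █ █ █                
    █ █   █ █                
█████ █ ███ █                
█   █   █   █                
█ █ █ █████ █                
█ █ █     █ █                
█ ███████ █ █                
█     █   █ █                
█ █ ███ ███ █                
█ █     █   █                
█ █████████ █                
            █                
█████████████                
█████████████                
                             
                             
                             


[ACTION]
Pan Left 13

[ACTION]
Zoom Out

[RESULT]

 █       █           █ █     
 █ █ █████ █████ ███ █ █     
 █ █         █   █ █ █ █     
 ███████ █████ ███ █ █ █     
 █     █ █     █ █   █ █     
 █ ███ ███ █████ █ ███ █     
 █   █   █ █   █   █   █     
 ███ ███ █ █ █ █ █████ █     
 █   █ █   █ █ █     █ █     
 █ ███ █████ ███████ █ █     
 █   █     █     █   █ █     
 █ █ ███ █ █ █ ███ ███ █     
 █ █ █   █ █ █     █   █     
 ███ █ █████ █████████ █     
     █                 █     
████████████████████████     
████████████████████████     
                             
                             
                             


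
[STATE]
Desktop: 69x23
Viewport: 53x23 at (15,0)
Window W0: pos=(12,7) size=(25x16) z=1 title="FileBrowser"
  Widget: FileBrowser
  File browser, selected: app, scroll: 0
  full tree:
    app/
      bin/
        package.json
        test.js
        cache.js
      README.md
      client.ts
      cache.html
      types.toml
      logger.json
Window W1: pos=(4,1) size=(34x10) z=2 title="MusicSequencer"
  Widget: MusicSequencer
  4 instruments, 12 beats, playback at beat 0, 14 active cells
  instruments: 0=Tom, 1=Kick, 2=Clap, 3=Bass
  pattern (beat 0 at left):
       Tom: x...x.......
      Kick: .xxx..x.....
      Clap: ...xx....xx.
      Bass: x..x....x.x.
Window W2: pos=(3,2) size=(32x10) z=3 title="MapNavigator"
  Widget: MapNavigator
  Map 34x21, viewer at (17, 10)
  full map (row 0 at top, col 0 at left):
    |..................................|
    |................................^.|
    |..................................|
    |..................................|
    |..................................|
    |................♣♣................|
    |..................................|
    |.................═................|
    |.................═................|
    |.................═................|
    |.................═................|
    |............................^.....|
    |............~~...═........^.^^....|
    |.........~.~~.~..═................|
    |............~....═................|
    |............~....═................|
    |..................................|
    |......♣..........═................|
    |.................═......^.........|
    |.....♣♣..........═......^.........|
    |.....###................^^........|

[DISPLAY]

                                                     
━━━━━━━━━━━━━━━━━━━━━━┓                              
━━━━━━━━━━━━━━━━━━━┓  ┃                              
or                 ┃──┨                              
───────────────────┨  ┃                              
....═..............┃  ┃                              
....═..............┃  ┃                              
....═..............┃  ┃                              
....@..............┃  ┃                              
...............^...┃  ┃                              
~...═........^.^^..┃━━┛                              
━━━━━━━━━━━━━━━━━━━┛ ┃                               
  README.md          ┃                               
  client.ts          ┃                               
  cache.html         ┃                               
  types.toml         ┃                               
  logger.json        ┃                               
                     ┃                               
                     ┃                               
                     ┃                               
                     ┃                               
                     ┃                               
━━━━━━━━━━━━━━━━━━━━━┛                               


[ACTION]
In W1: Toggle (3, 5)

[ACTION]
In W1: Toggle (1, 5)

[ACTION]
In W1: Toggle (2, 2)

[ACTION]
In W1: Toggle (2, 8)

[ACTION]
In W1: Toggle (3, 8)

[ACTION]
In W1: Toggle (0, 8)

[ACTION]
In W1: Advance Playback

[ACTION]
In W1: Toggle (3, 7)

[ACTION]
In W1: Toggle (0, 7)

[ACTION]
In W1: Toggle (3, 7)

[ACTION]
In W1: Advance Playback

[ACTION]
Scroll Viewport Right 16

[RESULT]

                                                     
━━━━━━━━━━━━━━━━━━━━━┓                               
━━━━━━━━━━━━━━━━━━┓  ┃                               
r                 ┃──┨                               
──────────────────┨  ┃                               
...═..............┃  ┃                               
...═..............┃  ┃                               
...═..............┃  ┃                               
...@..............┃  ┃                               
..............^...┃  ┃                               
...═........^.^^..┃━━┛                               
━━━━━━━━━━━━━━━━━━┛ ┃                                
 README.md          ┃                                
 client.ts          ┃                                
 cache.html         ┃                                
 types.toml         ┃                                
 logger.json        ┃                                
                    ┃                                
                    ┃                                
                    ┃                                
                    ┃                                
                    ┃                                
━━━━━━━━━━━━━━━━━━━━┛                                


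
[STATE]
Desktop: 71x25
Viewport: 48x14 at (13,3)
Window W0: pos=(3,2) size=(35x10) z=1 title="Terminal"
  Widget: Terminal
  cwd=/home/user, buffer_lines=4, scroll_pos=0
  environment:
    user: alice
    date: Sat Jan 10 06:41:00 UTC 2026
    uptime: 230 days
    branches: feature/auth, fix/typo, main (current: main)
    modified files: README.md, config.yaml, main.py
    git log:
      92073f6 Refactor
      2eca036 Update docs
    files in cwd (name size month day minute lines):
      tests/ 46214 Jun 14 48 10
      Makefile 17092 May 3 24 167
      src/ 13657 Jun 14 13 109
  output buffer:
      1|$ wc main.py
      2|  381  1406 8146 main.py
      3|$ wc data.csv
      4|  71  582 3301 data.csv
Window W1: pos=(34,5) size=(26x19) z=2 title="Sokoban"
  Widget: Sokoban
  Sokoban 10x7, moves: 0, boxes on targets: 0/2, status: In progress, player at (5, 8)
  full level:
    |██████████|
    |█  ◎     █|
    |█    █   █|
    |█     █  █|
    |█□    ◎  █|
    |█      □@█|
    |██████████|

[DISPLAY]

                        ┃                       
────────────────────────┨                       
.py                  ┏━━━━━━━━━━━━━━━━━━━━━━━━┓ 
06 8146 main.py      ┃ Sokoban                ┃ 
.csv                 ┠────────────────────────┨ 
 3301 data.csv       ┃██████████              ┃ 
                     ┃█  ◎     █              ┃ 
                     ┃█    █   █              ┃ 
━━━━━━━━━━━━━━━━━━━━━┃█     █  █              ┃ 
                     ┃█□    ◎  █              ┃ 
                     ┃█      □@█              ┃ 
                     ┃██████████              ┃ 
                     ┃Moves: 0  0/2           ┃ 
                     ┃                        ┃ 


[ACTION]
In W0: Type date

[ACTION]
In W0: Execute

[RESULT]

                        ┃                       
────────────────────────┨                       
06 8146 main.py      ┏━━━━━━━━━━━━━━━━━━━━━━━━┓ 
.csv                 ┃ Sokoban                ┃ 
 3301 data.csv       ┠────────────────────────┨ 
                     ┃██████████              ┃ 
0 06:41:00 UTC 2026  ┃█  ◎     █              ┃ 
                     ┃█    █   █              ┃ 
━━━━━━━━━━━━━━━━━━━━━┃█     █  █              ┃ 
                     ┃█□    ◎  █              ┃ 
                     ┃█      □@█              ┃ 
                     ┃██████████              ┃ 
                     ┃Moves: 0  0/2           ┃ 
                     ┃                        ┃ 


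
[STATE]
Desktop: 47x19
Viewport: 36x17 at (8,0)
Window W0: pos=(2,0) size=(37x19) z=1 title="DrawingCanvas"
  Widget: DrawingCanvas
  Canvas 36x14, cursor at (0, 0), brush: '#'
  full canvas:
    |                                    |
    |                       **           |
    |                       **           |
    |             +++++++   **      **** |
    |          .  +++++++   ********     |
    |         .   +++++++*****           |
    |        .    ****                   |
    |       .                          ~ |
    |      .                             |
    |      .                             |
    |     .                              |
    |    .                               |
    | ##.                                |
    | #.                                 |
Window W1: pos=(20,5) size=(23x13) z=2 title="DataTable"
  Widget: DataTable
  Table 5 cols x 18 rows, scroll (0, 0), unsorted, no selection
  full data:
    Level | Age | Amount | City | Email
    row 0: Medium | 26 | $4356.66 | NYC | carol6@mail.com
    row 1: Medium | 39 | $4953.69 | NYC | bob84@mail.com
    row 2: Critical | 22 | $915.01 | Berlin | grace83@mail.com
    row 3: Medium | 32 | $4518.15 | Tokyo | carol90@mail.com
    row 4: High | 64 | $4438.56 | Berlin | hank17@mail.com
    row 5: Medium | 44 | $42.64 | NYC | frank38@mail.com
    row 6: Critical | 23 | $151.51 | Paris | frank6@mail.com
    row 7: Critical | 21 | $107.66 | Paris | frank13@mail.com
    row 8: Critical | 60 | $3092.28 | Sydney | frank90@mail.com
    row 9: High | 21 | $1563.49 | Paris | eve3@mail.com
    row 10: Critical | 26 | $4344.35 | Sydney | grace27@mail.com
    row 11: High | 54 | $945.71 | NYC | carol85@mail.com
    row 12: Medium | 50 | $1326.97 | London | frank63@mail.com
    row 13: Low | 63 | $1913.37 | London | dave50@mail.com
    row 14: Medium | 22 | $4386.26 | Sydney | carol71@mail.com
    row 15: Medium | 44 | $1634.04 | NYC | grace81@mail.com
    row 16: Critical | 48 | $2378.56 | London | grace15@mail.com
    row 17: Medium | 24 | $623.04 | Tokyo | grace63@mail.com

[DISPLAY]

━━━━━━━━━━━━━━━━━━━━━━━━━━━━━━┓     
ingCanvas                     ┃     
──────────────────────────────┨     
                              ┃     
                  **          ┃     
            ┏━━━━━━━━━━━━━━━━━━━━━┓ 
        ++++┃ DataTable           ┃ 
     .  ++++┠─────────────────────┨ 
    .   ++++┃Level   │Age│Amount  ┃ 
   .    ****┃────────┼───┼────────┃ 
  .         ┃Medium  │26 │$4356.66┃ 
 .          ┃Medium  │39 │$4953.69┃ 
 .          ┃Critical│22 │$915.01 ┃ 
.           ┃Medium  │32 │$4518.15┃ 
            ┃High    │64 │$4438.56┃ 
            ┃Medium  │44 │$42.64  ┃ 
            ┃Critical│23 │$151.51 ┃ 


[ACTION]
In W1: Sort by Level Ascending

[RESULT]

━━━━━━━━━━━━━━━━━━━━━━━━━━━━━━┓     
ingCanvas                     ┃     
──────────────────────────────┨     
                              ┃     
                  **          ┃     
            ┏━━━━━━━━━━━━━━━━━━━━━┓ 
        ++++┃ DataTable           ┃ 
     .  ++++┠─────────────────────┨ 
    .   ++++┃Level  ▲│Age│Amount  ┃ 
   .    ****┃────────┼───┼────────┃ 
  .         ┃Critical│22 │$915.01 ┃ 
 .          ┃Critical│23 │$151.51 ┃ 
 .          ┃Critical│21 │$107.66 ┃ 
.           ┃Critical│60 │$3092.28┃ 
            ┃Critical│26 │$4344.35┃ 
            ┃Critical│48 │$2378.56┃ 
            ┃High    │64 │$4438.56┃ 


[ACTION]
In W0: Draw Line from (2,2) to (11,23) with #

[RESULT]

━━━━━━━━━━━━━━━━━━━━━━━━━━━━━━┓     
ingCanvas                     ┃     
──────────────────────────────┨     
                              ┃     
                  **          ┃     
            ┏━━━━━━━━━━━━━━━━━━━━━┓ 
#       ++++┃ DataTable           ┃ 
 ##  .  ++++┠─────────────────────┨ 
   ###  ++++┃Level  ▲│Age│Amount  ┃ 
   .  ##****┃────────┼───┼────────┃ 
  .     ##  ┃Critical│22 │$915.01 ┃ 
 .        ##┃Critical│23 │$151.51 ┃ 
 .          ┃Critical│21 │$107.66 ┃ 
.           ┃Critical│60 │$3092.28┃ 
            ┃Critical│26 │$4344.35┃ 
            ┃Critical│48 │$2378.56┃ 
            ┃High    │64 │$4438.56┃ 


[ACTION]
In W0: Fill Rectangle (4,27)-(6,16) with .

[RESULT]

━━━━━━━━━━━━━━━━━━━━━━━━━━━━━━┓     
ingCanvas                     ┃     
──────────────────────────────┨     
                              ┃     
                  **          ┃     
            ┏━━━━━━━━━━━━━━━━━━━━━┓ 
#       ++++┃ DataTable           ┃ 
 ##  .  +++.┠─────────────────────┨ 
   ###  +++.┃Level  ▲│Age│Amount  ┃ 
   .  ##***.┃────────┼───┼────────┃ 
  .     ##  ┃Critical│22 │$915.01 ┃ 
 .        ##┃Critical│23 │$151.51 ┃ 
 .          ┃Critical│21 │$107.66 ┃ 
.           ┃Critical│60 │$3092.28┃ 
            ┃Critical│26 │$4344.35┃ 
            ┃Critical│48 │$2378.56┃ 
            ┃High    │64 │$4438.56┃ 


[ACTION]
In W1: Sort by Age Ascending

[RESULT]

━━━━━━━━━━━━━━━━━━━━━━━━━━━━━━┓     
ingCanvas                     ┃     
──────────────────────────────┨     
                              ┃     
                  **          ┃     
            ┏━━━━━━━━━━━━━━━━━━━━━┓ 
#       ++++┃ DataTable           ┃ 
 ##  .  +++.┠─────────────────────┨ 
   ###  +++.┃Level   │Ag▲│Amount  ┃ 
   .  ##***.┃────────┼───┼────────┃ 
  .     ##  ┃Critical│21 │$107.66 ┃ 
 .        ##┃High    │21 │$1563.49┃ 
 .          ┃Critical│22 │$915.01 ┃ 
.           ┃Medium  │22 │$4386.26┃ 
            ┃Critical│23 │$151.51 ┃ 
            ┃Medium  │24 │$623.04 ┃ 
            ┃Critical│26 │$4344.35┃ 


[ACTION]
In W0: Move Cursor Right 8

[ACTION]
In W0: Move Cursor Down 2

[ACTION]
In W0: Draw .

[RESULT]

━━━━━━━━━━━━━━━━━━━━━━━━━━━━━━┓     
ingCanvas                     ┃     
──────────────────────────────┨     
                              ┃     
                  **          ┃     
   .        ┏━━━━━━━━━━━━━━━━━━━━━┓ 
#       ++++┃ DataTable           ┃ 
 ##  .  +++.┠─────────────────────┨ 
   ###  +++.┃Level   │Ag▲│Amount  ┃ 
   .  ##***.┃────────┼───┼────────┃ 
  .     ##  ┃Critical│21 │$107.66 ┃ 
 .        ##┃High    │21 │$1563.49┃ 
 .          ┃Critical│22 │$915.01 ┃ 
.           ┃Medium  │22 │$4386.26┃ 
            ┃Critical│23 │$151.51 ┃ 
            ┃Medium  │24 │$623.04 ┃ 
            ┃Critical│26 │$4344.35┃ 


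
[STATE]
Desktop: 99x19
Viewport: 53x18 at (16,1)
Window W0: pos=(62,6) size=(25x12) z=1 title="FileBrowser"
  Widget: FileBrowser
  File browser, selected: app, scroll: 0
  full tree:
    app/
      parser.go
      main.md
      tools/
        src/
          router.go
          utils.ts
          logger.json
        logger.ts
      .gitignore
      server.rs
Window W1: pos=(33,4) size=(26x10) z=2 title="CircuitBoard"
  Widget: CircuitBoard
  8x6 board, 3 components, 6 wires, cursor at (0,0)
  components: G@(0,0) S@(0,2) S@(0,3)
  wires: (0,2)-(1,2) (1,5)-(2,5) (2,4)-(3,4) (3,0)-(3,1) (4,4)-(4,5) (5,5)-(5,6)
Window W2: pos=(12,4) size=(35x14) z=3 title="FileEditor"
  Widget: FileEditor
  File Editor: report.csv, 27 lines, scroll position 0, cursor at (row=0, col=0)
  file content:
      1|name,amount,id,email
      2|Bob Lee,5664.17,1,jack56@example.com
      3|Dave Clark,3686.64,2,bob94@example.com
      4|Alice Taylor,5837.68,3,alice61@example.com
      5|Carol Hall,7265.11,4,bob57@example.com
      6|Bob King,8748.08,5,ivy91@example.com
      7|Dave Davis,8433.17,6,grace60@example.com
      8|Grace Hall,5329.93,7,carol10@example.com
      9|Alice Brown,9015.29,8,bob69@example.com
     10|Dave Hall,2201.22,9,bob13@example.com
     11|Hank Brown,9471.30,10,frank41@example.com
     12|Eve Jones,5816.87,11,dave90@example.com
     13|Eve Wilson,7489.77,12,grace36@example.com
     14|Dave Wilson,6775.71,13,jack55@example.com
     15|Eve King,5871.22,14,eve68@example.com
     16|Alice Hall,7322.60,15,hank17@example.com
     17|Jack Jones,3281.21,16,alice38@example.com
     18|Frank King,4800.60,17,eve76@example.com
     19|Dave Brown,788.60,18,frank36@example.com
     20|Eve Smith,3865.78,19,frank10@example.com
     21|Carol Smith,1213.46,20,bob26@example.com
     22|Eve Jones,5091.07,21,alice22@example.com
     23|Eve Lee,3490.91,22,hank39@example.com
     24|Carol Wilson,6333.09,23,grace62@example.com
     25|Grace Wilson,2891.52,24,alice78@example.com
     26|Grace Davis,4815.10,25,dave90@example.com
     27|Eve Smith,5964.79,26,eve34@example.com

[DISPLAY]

                                                     
                                                     
                                                     
━━━━━━━━━━━━━━━━━━━━━━━━━━━━━━┓━━━━━━━━━━━┓          
leEditor                      ┃           ┃          
──────────────────────────────┨───────────┨   ┏━━━━━━
e,amount,id,email            ▲┃5 6 7      ┃   ┃ FileB
 Lee,5664.17,1,jack56@example█┃   S       ┃   ┠──────
e Clark,3686.64,2,bob94@examp░┃           ┃   ┃> [-] 
ce Taylor,5837.68,3,alice61@e░┃           ┃   ┃    pa
ol Hall,7265.11,4,bob57@examp░┃           ┃   ┃    ma
 King,8748.08,5,ivy91@example░┃       ·   ┃   ┃    [+
e Davis,8433.17,6,grace60@exa░┃━━━━━━━━━━━┛   ┃    .g
ce Hall,5329.93,7,carol10@exa░┃               ┃    se
ce Brown,9015.29,8,bob69@exam░┃               ┃      
e Hall,2201.22,9,bob13@exampl▼┃               ┃      
━━━━━━━━━━━━━━━━━━━━━━━━━━━━━━┛               ┗━━━━━━
                                                     


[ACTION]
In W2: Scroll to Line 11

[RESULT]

                                                     
                                                     
                                                     
━━━━━━━━━━━━━━━━━━━━━━━━━━━━━━┓━━━━━━━━━━━┓          
leEditor                      ┃           ┃          
──────────────────────────────┨───────────┨   ┏━━━━━━
k Brown,9471.30,10,frank41@ex▲┃5 6 7      ┃   ┃ FileB
 Jones,5816.87,11,dave90@exam░┃   S       ┃   ┠──────
 Wilson,7489.77,12,grace36@ex░┃           ┃   ┃> [-] 
e Wilson,6775.71,13,jack55@ex░┃           ┃   ┃    pa
 King,5871.22,14,eve68@exampl░┃           ┃   ┃    ma
ce Hall,7322.60,15,hank17@exa█┃       ·   ┃   ┃    [+
k Jones,3281.21,16,alice38@ex░┃━━━━━━━━━━━┛   ┃    .g
nk King,4800.60,17,eve76@exam░┃               ┃    se
e Brown,788.60,18,frank36@exa░┃               ┃      
 Smith,3865.78,19,frank10@exa▼┃               ┃      
━━━━━━━━━━━━━━━━━━━━━━━━━━━━━━┛               ┗━━━━━━
                                                     


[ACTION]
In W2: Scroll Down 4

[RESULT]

                                                     
                                                     
                                                     
━━━━━━━━━━━━━━━━━━━━━━━━━━━━━━┓━━━━━━━━━━━┓          
leEditor                      ┃           ┃          
──────────────────────────────┨───────────┨   ┏━━━━━━
 King,5871.22,14,eve68@exampl▲┃5 6 7      ┃   ┃ FileB
ce Hall,7322.60,15,hank17@exa░┃   S       ┃   ┠──────
k Jones,3281.21,16,alice38@ex░┃           ┃   ┃> [-] 
nk King,4800.60,17,eve76@exam░┃           ┃   ┃    pa
e Brown,788.60,18,frank36@exa░┃           ┃   ┃    ma
 Smith,3865.78,19,frank10@exa░┃       ·   ┃   ┃    [+
ol Smith,1213.46,20,bob26@exa░┃━━━━━━━━━━━┛   ┃    .g
 Jones,5091.07,21,alice22@exa█┃               ┃    se
 Lee,3490.91,22,hank39@exampl░┃               ┃      
ol Wilson,6333.09,23,grace62@▼┃               ┃      
━━━━━━━━━━━━━━━━━━━━━━━━━━━━━━┛               ┗━━━━━━
                                                     


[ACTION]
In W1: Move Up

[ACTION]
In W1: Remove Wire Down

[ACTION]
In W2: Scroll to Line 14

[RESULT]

                                                     
                                                     
                                                     
━━━━━━━━━━━━━━━━━━━━━━━━━━━━━━┓━━━━━━━━━━━┓          
leEditor                      ┃           ┃          
──────────────────────────────┨───────────┨   ┏━━━━━━
e Wilson,6775.71,13,jack55@ex▲┃5 6 7      ┃   ┃ FileB
 King,5871.22,14,eve68@exampl░┃   S       ┃   ┠──────
ce Hall,7322.60,15,hank17@exa░┃           ┃   ┃> [-] 
k Jones,3281.21,16,alice38@ex░┃           ┃   ┃    pa
nk King,4800.60,17,eve76@exam░┃           ┃   ┃    ma
e Brown,788.60,18,frank36@exa░┃       ·   ┃   ┃    [+
 Smith,3865.78,19,frank10@exa░┃━━━━━━━━━━━┛   ┃    .g
ol Smith,1213.46,20,bob26@exa█┃               ┃    se
 Jones,5091.07,21,alice22@exa░┃               ┃      
 Lee,3490.91,22,hank39@exampl▼┃               ┃      
━━━━━━━━━━━━━━━━━━━━━━━━━━━━━━┛               ┗━━━━━━
                                                     
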